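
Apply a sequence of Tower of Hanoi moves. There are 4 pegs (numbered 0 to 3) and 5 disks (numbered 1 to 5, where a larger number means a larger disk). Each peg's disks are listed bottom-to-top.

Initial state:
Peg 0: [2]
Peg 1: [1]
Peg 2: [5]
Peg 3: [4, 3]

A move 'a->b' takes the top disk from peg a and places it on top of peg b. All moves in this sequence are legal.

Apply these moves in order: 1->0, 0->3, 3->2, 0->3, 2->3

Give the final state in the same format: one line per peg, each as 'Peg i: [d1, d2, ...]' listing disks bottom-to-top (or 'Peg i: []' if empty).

After move 1 (1->0):
Peg 0: [2, 1]
Peg 1: []
Peg 2: [5]
Peg 3: [4, 3]

After move 2 (0->3):
Peg 0: [2]
Peg 1: []
Peg 2: [5]
Peg 3: [4, 3, 1]

After move 3 (3->2):
Peg 0: [2]
Peg 1: []
Peg 2: [5, 1]
Peg 3: [4, 3]

After move 4 (0->3):
Peg 0: []
Peg 1: []
Peg 2: [5, 1]
Peg 3: [4, 3, 2]

After move 5 (2->3):
Peg 0: []
Peg 1: []
Peg 2: [5]
Peg 3: [4, 3, 2, 1]

Answer: Peg 0: []
Peg 1: []
Peg 2: [5]
Peg 3: [4, 3, 2, 1]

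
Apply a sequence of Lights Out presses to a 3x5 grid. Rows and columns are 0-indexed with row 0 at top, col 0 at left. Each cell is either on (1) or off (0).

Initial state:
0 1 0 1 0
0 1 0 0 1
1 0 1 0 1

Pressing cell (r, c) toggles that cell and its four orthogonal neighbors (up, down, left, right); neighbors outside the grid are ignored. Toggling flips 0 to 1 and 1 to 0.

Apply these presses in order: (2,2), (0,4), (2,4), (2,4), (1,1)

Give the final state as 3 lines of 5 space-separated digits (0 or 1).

After press 1 at (2,2):
0 1 0 1 0
0 1 1 0 1
1 1 0 1 1

After press 2 at (0,4):
0 1 0 0 1
0 1 1 0 0
1 1 0 1 1

After press 3 at (2,4):
0 1 0 0 1
0 1 1 0 1
1 1 0 0 0

After press 4 at (2,4):
0 1 0 0 1
0 1 1 0 0
1 1 0 1 1

After press 5 at (1,1):
0 0 0 0 1
1 0 0 0 0
1 0 0 1 1

Answer: 0 0 0 0 1
1 0 0 0 0
1 0 0 1 1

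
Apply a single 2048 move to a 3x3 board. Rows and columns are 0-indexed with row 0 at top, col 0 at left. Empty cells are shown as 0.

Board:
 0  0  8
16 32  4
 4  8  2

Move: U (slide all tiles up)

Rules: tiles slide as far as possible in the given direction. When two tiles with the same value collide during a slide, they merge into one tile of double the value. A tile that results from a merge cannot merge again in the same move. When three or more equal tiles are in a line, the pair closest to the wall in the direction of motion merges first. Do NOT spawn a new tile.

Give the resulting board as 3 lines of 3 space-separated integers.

Slide up:
col 0: [0, 16, 4] -> [16, 4, 0]
col 1: [0, 32, 8] -> [32, 8, 0]
col 2: [8, 4, 2] -> [8, 4, 2]

Answer: 16 32  8
 4  8  4
 0  0  2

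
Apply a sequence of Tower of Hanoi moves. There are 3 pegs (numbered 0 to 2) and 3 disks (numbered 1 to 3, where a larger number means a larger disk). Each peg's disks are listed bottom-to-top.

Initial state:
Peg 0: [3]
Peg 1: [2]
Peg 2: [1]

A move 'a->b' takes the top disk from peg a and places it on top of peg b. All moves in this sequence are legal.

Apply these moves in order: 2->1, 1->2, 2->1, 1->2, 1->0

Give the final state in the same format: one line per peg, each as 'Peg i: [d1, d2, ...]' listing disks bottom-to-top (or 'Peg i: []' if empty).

Answer: Peg 0: [3, 2]
Peg 1: []
Peg 2: [1]

Derivation:
After move 1 (2->1):
Peg 0: [3]
Peg 1: [2, 1]
Peg 2: []

After move 2 (1->2):
Peg 0: [3]
Peg 1: [2]
Peg 2: [1]

After move 3 (2->1):
Peg 0: [3]
Peg 1: [2, 1]
Peg 2: []

After move 4 (1->2):
Peg 0: [3]
Peg 1: [2]
Peg 2: [1]

After move 5 (1->0):
Peg 0: [3, 2]
Peg 1: []
Peg 2: [1]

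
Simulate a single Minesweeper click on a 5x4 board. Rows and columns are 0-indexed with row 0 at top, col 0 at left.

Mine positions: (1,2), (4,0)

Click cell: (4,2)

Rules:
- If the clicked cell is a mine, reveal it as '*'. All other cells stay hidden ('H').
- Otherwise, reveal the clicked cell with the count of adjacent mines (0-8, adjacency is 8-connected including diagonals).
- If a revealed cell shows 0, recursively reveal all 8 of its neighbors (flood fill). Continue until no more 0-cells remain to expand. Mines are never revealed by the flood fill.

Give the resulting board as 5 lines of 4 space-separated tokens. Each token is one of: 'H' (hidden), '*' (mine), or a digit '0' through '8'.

H H H H
H H H H
H 1 1 1
H 1 0 0
H 1 0 0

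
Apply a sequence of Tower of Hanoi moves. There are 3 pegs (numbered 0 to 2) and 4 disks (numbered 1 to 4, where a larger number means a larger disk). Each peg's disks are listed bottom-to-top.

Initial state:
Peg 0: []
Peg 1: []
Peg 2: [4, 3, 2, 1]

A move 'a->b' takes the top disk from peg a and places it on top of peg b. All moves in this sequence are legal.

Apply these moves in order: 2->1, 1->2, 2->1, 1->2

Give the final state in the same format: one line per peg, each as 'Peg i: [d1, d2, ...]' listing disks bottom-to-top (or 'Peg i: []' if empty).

Answer: Peg 0: []
Peg 1: []
Peg 2: [4, 3, 2, 1]

Derivation:
After move 1 (2->1):
Peg 0: []
Peg 1: [1]
Peg 2: [4, 3, 2]

After move 2 (1->2):
Peg 0: []
Peg 1: []
Peg 2: [4, 3, 2, 1]

After move 3 (2->1):
Peg 0: []
Peg 1: [1]
Peg 2: [4, 3, 2]

After move 4 (1->2):
Peg 0: []
Peg 1: []
Peg 2: [4, 3, 2, 1]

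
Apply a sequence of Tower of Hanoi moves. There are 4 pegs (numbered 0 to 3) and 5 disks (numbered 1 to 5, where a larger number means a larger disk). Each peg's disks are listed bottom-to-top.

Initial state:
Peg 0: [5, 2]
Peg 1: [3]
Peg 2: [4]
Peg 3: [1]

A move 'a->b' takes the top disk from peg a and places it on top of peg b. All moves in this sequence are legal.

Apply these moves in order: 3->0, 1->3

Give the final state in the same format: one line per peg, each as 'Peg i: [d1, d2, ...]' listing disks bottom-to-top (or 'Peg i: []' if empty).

Answer: Peg 0: [5, 2, 1]
Peg 1: []
Peg 2: [4]
Peg 3: [3]

Derivation:
After move 1 (3->0):
Peg 0: [5, 2, 1]
Peg 1: [3]
Peg 2: [4]
Peg 3: []

After move 2 (1->3):
Peg 0: [5, 2, 1]
Peg 1: []
Peg 2: [4]
Peg 3: [3]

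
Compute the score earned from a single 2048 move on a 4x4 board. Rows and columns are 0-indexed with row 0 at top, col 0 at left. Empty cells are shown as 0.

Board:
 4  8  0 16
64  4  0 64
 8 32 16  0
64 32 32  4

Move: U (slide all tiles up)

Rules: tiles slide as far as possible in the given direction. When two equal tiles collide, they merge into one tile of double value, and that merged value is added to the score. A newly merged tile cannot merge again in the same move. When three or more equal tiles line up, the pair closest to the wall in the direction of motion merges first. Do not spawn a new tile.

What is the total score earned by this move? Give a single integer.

Slide up:
col 0: [4, 64, 8, 64] -> [4, 64, 8, 64]  score +0 (running 0)
col 1: [8, 4, 32, 32] -> [8, 4, 64, 0]  score +64 (running 64)
col 2: [0, 0, 16, 32] -> [16, 32, 0, 0]  score +0 (running 64)
col 3: [16, 64, 0, 4] -> [16, 64, 4, 0]  score +0 (running 64)
Board after move:
 4  8 16 16
64  4 32 64
 8 64  0  4
64  0  0  0

Answer: 64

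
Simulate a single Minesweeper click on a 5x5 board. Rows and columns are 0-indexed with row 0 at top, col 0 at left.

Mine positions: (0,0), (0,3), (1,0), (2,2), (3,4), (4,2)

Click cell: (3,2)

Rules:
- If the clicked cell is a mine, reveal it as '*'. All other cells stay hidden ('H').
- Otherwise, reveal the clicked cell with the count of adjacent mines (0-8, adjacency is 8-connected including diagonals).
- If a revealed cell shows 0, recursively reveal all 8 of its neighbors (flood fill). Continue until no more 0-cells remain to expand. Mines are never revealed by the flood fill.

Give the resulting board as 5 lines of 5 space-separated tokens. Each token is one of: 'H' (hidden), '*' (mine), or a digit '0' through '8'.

H H H H H
H H H H H
H H H H H
H H 2 H H
H H H H H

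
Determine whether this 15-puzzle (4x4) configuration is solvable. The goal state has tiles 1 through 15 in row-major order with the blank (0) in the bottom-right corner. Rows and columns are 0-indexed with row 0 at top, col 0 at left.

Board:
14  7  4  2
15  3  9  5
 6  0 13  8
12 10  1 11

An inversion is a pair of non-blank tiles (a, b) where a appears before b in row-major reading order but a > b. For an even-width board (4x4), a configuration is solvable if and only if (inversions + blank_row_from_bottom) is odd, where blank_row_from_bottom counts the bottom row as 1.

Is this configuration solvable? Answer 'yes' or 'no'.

Inversions: 50
Blank is in row 2 (0-indexed from top), which is row 2 counting from the bottom (bottom = 1).
50 + 2 = 52, which is even, so the puzzle is not solvable.

Answer: no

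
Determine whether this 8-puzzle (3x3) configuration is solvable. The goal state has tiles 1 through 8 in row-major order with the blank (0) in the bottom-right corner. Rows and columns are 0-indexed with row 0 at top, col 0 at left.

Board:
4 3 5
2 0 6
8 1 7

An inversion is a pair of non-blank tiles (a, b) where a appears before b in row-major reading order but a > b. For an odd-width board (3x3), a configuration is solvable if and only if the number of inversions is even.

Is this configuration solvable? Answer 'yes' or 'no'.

Inversions (pairs i<j in row-major order where tile[i] > tile[j] > 0): 11
11 is odd, so the puzzle is not solvable.

Answer: no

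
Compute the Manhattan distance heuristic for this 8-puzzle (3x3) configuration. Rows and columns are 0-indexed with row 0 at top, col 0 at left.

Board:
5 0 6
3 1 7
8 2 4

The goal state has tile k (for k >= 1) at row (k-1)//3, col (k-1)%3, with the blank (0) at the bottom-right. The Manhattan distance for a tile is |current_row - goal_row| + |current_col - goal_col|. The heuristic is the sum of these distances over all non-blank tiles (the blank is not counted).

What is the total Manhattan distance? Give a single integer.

Tile 5: (0,0)->(1,1) = 2
Tile 6: (0,2)->(1,2) = 1
Tile 3: (1,0)->(0,2) = 3
Tile 1: (1,1)->(0,0) = 2
Tile 7: (1,2)->(2,0) = 3
Tile 8: (2,0)->(2,1) = 1
Tile 2: (2,1)->(0,1) = 2
Tile 4: (2,2)->(1,0) = 3
Sum: 2 + 1 + 3 + 2 + 3 + 1 + 2 + 3 = 17

Answer: 17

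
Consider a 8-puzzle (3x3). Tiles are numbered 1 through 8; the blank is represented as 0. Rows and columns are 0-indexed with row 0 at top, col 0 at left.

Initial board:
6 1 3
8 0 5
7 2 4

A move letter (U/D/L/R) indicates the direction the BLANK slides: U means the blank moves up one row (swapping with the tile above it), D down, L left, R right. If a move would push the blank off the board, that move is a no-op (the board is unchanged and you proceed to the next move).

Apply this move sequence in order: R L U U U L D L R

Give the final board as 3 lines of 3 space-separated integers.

After move 1 (R):
6 1 3
8 5 0
7 2 4

After move 2 (L):
6 1 3
8 0 5
7 2 4

After move 3 (U):
6 0 3
8 1 5
7 2 4

After move 4 (U):
6 0 3
8 1 5
7 2 4

After move 5 (U):
6 0 3
8 1 5
7 2 4

After move 6 (L):
0 6 3
8 1 5
7 2 4

After move 7 (D):
8 6 3
0 1 5
7 2 4

After move 8 (L):
8 6 3
0 1 5
7 2 4

After move 9 (R):
8 6 3
1 0 5
7 2 4

Answer: 8 6 3
1 0 5
7 2 4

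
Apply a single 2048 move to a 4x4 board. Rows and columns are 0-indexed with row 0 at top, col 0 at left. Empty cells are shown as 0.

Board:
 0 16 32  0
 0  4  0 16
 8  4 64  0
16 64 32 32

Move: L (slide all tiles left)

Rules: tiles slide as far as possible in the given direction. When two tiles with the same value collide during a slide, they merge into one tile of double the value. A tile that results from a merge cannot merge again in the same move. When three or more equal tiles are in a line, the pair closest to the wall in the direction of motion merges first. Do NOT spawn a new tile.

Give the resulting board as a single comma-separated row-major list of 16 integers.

Answer: 16, 32, 0, 0, 4, 16, 0, 0, 8, 4, 64, 0, 16, 64, 64, 0

Derivation:
Slide left:
row 0: [0, 16, 32, 0] -> [16, 32, 0, 0]
row 1: [0, 4, 0, 16] -> [4, 16, 0, 0]
row 2: [8, 4, 64, 0] -> [8, 4, 64, 0]
row 3: [16, 64, 32, 32] -> [16, 64, 64, 0]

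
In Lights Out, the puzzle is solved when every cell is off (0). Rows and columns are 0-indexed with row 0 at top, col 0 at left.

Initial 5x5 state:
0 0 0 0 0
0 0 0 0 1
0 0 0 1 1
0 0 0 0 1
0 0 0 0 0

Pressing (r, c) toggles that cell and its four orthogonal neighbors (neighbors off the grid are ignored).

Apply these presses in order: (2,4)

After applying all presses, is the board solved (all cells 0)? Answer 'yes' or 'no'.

After press 1 at (2,4):
0 0 0 0 0
0 0 0 0 0
0 0 0 0 0
0 0 0 0 0
0 0 0 0 0

Lights still on: 0

Answer: yes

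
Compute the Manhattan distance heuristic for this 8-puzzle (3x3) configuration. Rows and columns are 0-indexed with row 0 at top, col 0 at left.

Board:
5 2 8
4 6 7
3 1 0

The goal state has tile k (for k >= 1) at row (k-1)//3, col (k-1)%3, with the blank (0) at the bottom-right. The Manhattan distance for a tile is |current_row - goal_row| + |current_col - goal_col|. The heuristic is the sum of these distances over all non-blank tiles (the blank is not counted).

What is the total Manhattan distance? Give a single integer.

Answer: 16

Derivation:
Tile 5: at (0,0), goal (1,1), distance |0-1|+|0-1| = 2
Tile 2: at (0,1), goal (0,1), distance |0-0|+|1-1| = 0
Tile 8: at (0,2), goal (2,1), distance |0-2|+|2-1| = 3
Tile 4: at (1,0), goal (1,0), distance |1-1|+|0-0| = 0
Tile 6: at (1,1), goal (1,2), distance |1-1|+|1-2| = 1
Tile 7: at (1,2), goal (2,0), distance |1-2|+|2-0| = 3
Tile 3: at (2,0), goal (0,2), distance |2-0|+|0-2| = 4
Tile 1: at (2,1), goal (0,0), distance |2-0|+|1-0| = 3
Sum: 2 + 0 + 3 + 0 + 1 + 3 + 4 + 3 = 16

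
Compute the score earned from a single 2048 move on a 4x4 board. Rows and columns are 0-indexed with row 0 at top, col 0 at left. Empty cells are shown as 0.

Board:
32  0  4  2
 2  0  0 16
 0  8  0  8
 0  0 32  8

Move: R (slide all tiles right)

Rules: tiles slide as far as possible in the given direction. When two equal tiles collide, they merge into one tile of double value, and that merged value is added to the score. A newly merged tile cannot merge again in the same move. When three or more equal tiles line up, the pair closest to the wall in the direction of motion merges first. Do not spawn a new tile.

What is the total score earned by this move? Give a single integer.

Answer: 16

Derivation:
Slide right:
row 0: [32, 0, 4, 2] -> [0, 32, 4, 2]  score +0 (running 0)
row 1: [2, 0, 0, 16] -> [0, 0, 2, 16]  score +0 (running 0)
row 2: [0, 8, 0, 8] -> [0, 0, 0, 16]  score +16 (running 16)
row 3: [0, 0, 32, 8] -> [0, 0, 32, 8]  score +0 (running 16)
Board after move:
 0 32  4  2
 0  0  2 16
 0  0  0 16
 0  0 32  8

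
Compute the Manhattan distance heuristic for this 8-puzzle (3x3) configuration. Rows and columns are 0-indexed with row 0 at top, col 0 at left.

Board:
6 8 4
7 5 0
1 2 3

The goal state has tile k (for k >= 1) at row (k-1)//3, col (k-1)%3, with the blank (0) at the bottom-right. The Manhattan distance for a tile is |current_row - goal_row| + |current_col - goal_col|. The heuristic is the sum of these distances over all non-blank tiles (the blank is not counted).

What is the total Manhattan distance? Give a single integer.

Answer: 15

Derivation:
Tile 6: (0,0)->(1,2) = 3
Tile 8: (0,1)->(2,1) = 2
Tile 4: (0,2)->(1,0) = 3
Tile 7: (1,0)->(2,0) = 1
Tile 5: (1,1)->(1,1) = 0
Tile 1: (2,0)->(0,0) = 2
Tile 2: (2,1)->(0,1) = 2
Tile 3: (2,2)->(0,2) = 2
Sum: 3 + 2 + 3 + 1 + 0 + 2 + 2 + 2 = 15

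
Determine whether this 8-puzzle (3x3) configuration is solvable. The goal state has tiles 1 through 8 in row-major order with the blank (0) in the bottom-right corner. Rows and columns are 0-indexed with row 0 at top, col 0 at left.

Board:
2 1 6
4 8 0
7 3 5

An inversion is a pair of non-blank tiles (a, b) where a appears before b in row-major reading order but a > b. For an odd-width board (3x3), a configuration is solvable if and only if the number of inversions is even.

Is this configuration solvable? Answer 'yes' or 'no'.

Answer: yes

Derivation:
Inversions (pairs i<j in row-major order where tile[i] > tile[j] > 0): 10
10 is even, so the puzzle is solvable.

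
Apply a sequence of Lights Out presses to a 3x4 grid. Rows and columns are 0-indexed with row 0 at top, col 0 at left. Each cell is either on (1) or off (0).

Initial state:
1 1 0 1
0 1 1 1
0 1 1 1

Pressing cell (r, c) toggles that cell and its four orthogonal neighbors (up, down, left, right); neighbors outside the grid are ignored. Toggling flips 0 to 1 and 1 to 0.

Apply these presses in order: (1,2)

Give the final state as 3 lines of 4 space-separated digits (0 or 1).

Answer: 1 1 1 1
0 0 0 0
0 1 0 1

Derivation:
After press 1 at (1,2):
1 1 1 1
0 0 0 0
0 1 0 1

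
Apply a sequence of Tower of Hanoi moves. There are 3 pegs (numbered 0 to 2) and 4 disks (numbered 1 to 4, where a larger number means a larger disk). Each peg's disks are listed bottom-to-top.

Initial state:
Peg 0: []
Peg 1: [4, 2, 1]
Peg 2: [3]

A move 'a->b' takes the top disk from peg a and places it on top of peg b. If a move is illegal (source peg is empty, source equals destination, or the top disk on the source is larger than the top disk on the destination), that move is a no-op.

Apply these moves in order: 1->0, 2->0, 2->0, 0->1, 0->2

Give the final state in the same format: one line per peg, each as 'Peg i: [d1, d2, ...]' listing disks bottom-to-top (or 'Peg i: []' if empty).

After move 1 (1->0):
Peg 0: [1]
Peg 1: [4, 2]
Peg 2: [3]

After move 2 (2->0):
Peg 0: [1]
Peg 1: [4, 2]
Peg 2: [3]

After move 3 (2->0):
Peg 0: [1]
Peg 1: [4, 2]
Peg 2: [3]

After move 4 (0->1):
Peg 0: []
Peg 1: [4, 2, 1]
Peg 2: [3]

After move 5 (0->2):
Peg 0: []
Peg 1: [4, 2, 1]
Peg 2: [3]

Answer: Peg 0: []
Peg 1: [4, 2, 1]
Peg 2: [3]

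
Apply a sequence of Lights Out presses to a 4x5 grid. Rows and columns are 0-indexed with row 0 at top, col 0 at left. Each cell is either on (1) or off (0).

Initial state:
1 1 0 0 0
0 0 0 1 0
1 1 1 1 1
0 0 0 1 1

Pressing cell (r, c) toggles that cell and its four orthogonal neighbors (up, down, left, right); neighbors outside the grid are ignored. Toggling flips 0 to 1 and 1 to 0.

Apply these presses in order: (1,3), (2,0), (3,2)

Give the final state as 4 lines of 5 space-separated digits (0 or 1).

After press 1 at (1,3):
1 1 0 1 0
0 0 1 0 1
1 1 1 0 1
0 0 0 1 1

After press 2 at (2,0):
1 1 0 1 0
1 0 1 0 1
0 0 1 0 1
1 0 0 1 1

After press 3 at (3,2):
1 1 0 1 0
1 0 1 0 1
0 0 0 0 1
1 1 1 0 1

Answer: 1 1 0 1 0
1 0 1 0 1
0 0 0 0 1
1 1 1 0 1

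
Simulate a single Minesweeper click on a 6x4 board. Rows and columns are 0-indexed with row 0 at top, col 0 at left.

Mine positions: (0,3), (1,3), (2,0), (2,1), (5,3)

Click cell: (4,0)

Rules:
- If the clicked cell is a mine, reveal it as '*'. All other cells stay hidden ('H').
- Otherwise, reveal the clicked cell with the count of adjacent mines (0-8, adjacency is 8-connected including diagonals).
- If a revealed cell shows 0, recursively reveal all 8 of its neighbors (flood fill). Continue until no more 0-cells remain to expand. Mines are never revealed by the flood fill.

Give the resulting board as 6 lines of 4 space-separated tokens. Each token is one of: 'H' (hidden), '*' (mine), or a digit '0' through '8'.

H H H H
H H H H
H H H H
2 2 1 H
0 0 1 H
0 0 1 H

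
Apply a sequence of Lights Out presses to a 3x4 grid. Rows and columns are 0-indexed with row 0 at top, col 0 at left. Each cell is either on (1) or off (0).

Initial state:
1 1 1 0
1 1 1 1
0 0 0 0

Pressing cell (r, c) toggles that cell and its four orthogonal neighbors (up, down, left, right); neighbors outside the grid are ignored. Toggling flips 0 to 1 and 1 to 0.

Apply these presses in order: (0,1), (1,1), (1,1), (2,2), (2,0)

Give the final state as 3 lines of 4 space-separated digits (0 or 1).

Answer: 0 0 0 0
0 0 0 1
1 0 1 1

Derivation:
After press 1 at (0,1):
0 0 0 0
1 0 1 1
0 0 0 0

After press 2 at (1,1):
0 1 0 0
0 1 0 1
0 1 0 0

After press 3 at (1,1):
0 0 0 0
1 0 1 1
0 0 0 0

After press 4 at (2,2):
0 0 0 0
1 0 0 1
0 1 1 1

After press 5 at (2,0):
0 0 0 0
0 0 0 1
1 0 1 1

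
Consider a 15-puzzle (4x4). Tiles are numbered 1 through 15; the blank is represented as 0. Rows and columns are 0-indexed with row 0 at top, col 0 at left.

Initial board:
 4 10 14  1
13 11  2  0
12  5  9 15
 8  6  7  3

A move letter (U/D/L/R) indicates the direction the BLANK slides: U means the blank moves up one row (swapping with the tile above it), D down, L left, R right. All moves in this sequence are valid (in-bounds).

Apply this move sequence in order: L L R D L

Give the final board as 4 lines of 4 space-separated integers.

Answer:  4 10 14  1
13 11  9  2
12  0  5 15
 8  6  7  3

Derivation:
After move 1 (L):
 4 10 14  1
13 11  0  2
12  5  9 15
 8  6  7  3

After move 2 (L):
 4 10 14  1
13  0 11  2
12  5  9 15
 8  6  7  3

After move 3 (R):
 4 10 14  1
13 11  0  2
12  5  9 15
 8  6  7  3

After move 4 (D):
 4 10 14  1
13 11  9  2
12  5  0 15
 8  6  7  3

After move 5 (L):
 4 10 14  1
13 11  9  2
12  0  5 15
 8  6  7  3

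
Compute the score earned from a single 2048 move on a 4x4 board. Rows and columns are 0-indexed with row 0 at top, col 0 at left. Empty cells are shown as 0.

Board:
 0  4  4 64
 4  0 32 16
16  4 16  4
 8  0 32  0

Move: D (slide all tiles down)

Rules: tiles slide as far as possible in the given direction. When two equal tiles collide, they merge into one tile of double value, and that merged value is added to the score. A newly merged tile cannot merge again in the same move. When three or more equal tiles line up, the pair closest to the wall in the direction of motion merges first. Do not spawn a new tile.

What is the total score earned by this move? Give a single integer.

Answer: 8

Derivation:
Slide down:
col 0: [0, 4, 16, 8] -> [0, 4, 16, 8]  score +0 (running 0)
col 1: [4, 0, 4, 0] -> [0, 0, 0, 8]  score +8 (running 8)
col 2: [4, 32, 16, 32] -> [4, 32, 16, 32]  score +0 (running 8)
col 3: [64, 16, 4, 0] -> [0, 64, 16, 4]  score +0 (running 8)
Board after move:
 0  0  4  0
 4  0 32 64
16  0 16 16
 8  8 32  4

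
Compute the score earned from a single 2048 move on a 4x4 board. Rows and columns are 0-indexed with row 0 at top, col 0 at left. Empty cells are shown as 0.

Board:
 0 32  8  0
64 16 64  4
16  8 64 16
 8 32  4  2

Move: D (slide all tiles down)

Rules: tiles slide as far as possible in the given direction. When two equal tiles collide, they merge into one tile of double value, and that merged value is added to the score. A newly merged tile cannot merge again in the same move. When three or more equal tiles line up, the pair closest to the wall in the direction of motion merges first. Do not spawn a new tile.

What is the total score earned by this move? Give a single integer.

Answer: 128

Derivation:
Slide down:
col 0: [0, 64, 16, 8] -> [0, 64, 16, 8]  score +0 (running 0)
col 1: [32, 16, 8, 32] -> [32, 16, 8, 32]  score +0 (running 0)
col 2: [8, 64, 64, 4] -> [0, 8, 128, 4]  score +128 (running 128)
col 3: [0, 4, 16, 2] -> [0, 4, 16, 2]  score +0 (running 128)
Board after move:
  0  32   0   0
 64  16   8   4
 16   8 128  16
  8  32   4   2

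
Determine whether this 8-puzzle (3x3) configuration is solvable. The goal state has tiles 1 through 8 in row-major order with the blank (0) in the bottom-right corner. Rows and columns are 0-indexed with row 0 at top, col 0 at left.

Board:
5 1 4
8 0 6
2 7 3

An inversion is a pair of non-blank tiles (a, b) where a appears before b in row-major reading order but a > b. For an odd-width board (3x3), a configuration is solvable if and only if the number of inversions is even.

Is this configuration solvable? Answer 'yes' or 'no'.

Answer: no

Derivation:
Inversions (pairs i<j in row-major order where tile[i] > tile[j] > 0): 13
13 is odd, so the puzzle is not solvable.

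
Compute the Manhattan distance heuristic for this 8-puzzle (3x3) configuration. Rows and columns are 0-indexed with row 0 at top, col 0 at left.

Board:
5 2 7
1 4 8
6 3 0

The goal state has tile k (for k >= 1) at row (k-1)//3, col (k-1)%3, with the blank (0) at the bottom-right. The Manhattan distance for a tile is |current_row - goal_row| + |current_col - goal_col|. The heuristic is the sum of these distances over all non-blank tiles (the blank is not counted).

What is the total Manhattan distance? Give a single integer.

Answer: 16

Derivation:
Tile 5: at (0,0), goal (1,1), distance |0-1|+|0-1| = 2
Tile 2: at (0,1), goal (0,1), distance |0-0|+|1-1| = 0
Tile 7: at (0,2), goal (2,0), distance |0-2|+|2-0| = 4
Tile 1: at (1,0), goal (0,0), distance |1-0|+|0-0| = 1
Tile 4: at (1,1), goal (1,0), distance |1-1|+|1-0| = 1
Tile 8: at (1,2), goal (2,1), distance |1-2|+|2-1| = 2
Tile 6: at (2,0), goal (1,2), distance |2-1|+|0-2| = 3
Tile 3: at (2,1), goal (0,2), distance |2-0|+|1-2| = 3
Sum: 2 + 0 + 4 + 1 + 1 + 2 + 3 + 3 = 16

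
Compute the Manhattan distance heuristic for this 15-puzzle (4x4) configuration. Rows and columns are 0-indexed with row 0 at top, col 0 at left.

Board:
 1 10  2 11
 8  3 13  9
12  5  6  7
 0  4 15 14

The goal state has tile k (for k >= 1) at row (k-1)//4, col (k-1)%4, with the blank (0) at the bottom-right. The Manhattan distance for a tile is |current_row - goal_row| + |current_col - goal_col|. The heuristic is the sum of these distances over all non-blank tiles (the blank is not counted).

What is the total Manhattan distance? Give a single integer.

Answer: 35

Derivation:
Tile 1: (0,0)->(0,0) = 0
Tile 10: (0,1)->(2,1) = 2
Tile 2: (0,2)->(0,1) = 1
Tile 11: (0,3)->(2,2) = 3
Tile 8: (1,0)->(1,3) = 3
Tile 3: (1,1)->(0,2) = 2
Tile 13: (1,2)->(3,0) = 4
Tile 9: (1,3)->(2,0) = 4
Tile 12: (2,0)->(2,3) = 3
Tile 5: (2,1)->(1,0) = 2
Tile 6: (2,2)->(1,1) = 2
Tile 7: (2,3)->(1,2) = 2
Tile 4: (3,1)->(0,3) = 5
Tile 15: (3,2)->(3,2) = 0
Tile 14: (3,3)->(3,1) = 2
Sum: 0 + 2 + 1 + 3 + 3 + 2 + 4 + 4 + 3 + 2 + 2 + 2 + 5 + 0 + 2 = 35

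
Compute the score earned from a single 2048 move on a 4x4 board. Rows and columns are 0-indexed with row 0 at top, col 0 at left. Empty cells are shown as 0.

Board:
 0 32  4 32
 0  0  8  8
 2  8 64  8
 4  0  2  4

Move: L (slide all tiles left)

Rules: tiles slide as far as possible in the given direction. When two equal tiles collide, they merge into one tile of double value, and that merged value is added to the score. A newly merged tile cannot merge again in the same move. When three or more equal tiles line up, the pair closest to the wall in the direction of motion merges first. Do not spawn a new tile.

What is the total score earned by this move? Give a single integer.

Answer: 16

Derivation:
Slide left:
row 0: [0, 32, 4, 32] -> [32, 4, 32, 0]  score +0 (running 0)
row 1: [0, 0, 8, 8] -> [16, 0, 0, 0]  score +16 (running 16)
row 2: [2, 8, 64, 8] -> [2, 8, 64, 8]  score +0 (running 16)
row 3: [4, 0, 2, 4] -> [4, 2, 4, 0]  score +0 (running 16)
Board after move:
32  4 32  0
16  0  0  0
 2  8 64  8
 4  2  4  0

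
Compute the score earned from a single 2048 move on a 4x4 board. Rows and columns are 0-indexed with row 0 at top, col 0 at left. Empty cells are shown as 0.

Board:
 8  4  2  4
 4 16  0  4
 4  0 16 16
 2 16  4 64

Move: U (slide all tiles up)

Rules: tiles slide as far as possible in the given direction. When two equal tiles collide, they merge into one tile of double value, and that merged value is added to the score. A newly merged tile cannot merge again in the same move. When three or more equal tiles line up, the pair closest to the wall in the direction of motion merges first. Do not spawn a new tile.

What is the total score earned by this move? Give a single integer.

Answer: 48

Derivation:
Slide up:
col 0: [8, 4, 4, 2] -> [8, 8, 2, 0]  score +8 (running 8)
col 1: [4, 16, 0, 16] -> [4, 32, 0, 0]  score +32 (running 40)
col 2: [2, 0, 16, 4] -> [2, 16, 4, 0]  score +0 (running 40)
col 3: [4, 4, 16, 64] -> [8, 16, 64, 0]  score +8 (running 48)
Board after move:
 8  4  2  8
 8 32 16 16
 2  0  4 64
 0  0  0  0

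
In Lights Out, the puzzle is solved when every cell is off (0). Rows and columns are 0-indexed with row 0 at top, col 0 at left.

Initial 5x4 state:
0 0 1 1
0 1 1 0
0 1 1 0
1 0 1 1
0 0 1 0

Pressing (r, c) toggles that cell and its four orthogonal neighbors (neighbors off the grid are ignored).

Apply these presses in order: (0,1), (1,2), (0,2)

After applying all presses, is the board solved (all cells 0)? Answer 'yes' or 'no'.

Answer: no

Derivation:
After press 1 at (0,1):
1 1 0 1
0 0 1 0
0 1 1 0
1 0 1 1
0 0 1 0

After press 2 at (1,2):
1 1 1 1
0 1 0 1
0 1 0 0
1 0 1 1
0 0 1 0

After press 3 at (0,2):
1 0 0 0
0 1 1 1
0 1 0 0
1 0 1 1
0 0 1 0

Lights still on: 9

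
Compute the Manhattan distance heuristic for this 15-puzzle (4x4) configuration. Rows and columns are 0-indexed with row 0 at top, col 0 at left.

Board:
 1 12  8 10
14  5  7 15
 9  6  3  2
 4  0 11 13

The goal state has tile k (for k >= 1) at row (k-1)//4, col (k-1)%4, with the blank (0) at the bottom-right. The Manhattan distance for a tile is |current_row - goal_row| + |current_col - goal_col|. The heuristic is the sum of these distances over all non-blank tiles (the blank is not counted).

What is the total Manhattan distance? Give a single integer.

Answer: 34

Derivation:
Tile 1: (0,0)->(0,0) = 0
Tile 12: (0,1)->(2,3) = 4
Tile 8: (0,2)->(1,3) = 2
Tile 10: (0,3)->(2,1) = 4
Tile 14: (1,0)->(3,1) = 3
Tile 5: (1,1)->(1,0) = 1
Tile 7: (1,2)->(1,2) = 0
Tile 15: (1,3)->(3,2) = 3
Tile 9: (2,0)->(2,0) = 0
Tile 6: (2,1)->(1,1) = 1
Tile 3: (2,2)->(0,2) = 2
Tile 2: (2,3)->(0,1) = 4
Tile 4: (3,0)->(0,3) = 6
Tile 11: (3,2)->(2,2) = 1
Tile 13: (3,3)->(3,0) = 3
Sum: 0 + 4 + 2 + 4 + 3 + 1 + 0 + 3 + 0 + 1 + 2 + 4 + 6 + 1 + 3 = 34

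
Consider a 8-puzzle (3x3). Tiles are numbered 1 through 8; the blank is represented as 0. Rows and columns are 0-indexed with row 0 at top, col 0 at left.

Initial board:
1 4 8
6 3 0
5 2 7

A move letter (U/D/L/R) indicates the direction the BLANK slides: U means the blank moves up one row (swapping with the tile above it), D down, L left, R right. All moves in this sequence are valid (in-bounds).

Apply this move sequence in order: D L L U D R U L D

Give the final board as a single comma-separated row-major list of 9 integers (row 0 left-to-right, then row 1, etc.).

After move 1 (D):
1 4 8
6 3 7
5 2 0

After move 2 (L):
1 4 8
6 3 7
5 0 2

After move 3 (L):
1 4 8
6 3 7
0 5 2

After move 4 (U):
1 4 8
0 3 7
6 5 2

After move 5 (D):
1 4 8
6 3 7
0 5 2

After move 6 (R):
1 4 8
6 3 7
5 0 2

After move 7 (U):
1 4 8
6 0 7
5 3 2

After move 8 (L):
1 4 8
0 6 7
5 3 2

After move 9 (D):
1 4 8
5 6 7
0 3 2

Answer: 1, 4, 8, 5, 6, 7, 0, 3, 2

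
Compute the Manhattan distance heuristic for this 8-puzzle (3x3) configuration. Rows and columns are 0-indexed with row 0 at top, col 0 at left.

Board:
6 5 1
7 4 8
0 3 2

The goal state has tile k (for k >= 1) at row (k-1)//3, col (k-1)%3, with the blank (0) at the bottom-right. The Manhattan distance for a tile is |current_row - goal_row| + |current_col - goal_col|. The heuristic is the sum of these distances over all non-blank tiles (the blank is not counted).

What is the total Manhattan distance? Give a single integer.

Tile 6: (0,0)->(1,2) = 3
Tile 5: (0,1)->(1,1) = 1
Tile 1: (0,2)->(0,0) = 2
Tile 7: (1,0)->(2,0) = 1
Tile 4: (1,1)->(1,0) = 1
Tile 8: (1,2)->(2,1) = 2
Tile 3: (2,1)->(0,2) = 3
Tile 2: (2,2)->(0,1) = 3
Sum: 3 + 1 + 2 + 1 + 1 + 2 + 3 + 3 = 16

Answer: 16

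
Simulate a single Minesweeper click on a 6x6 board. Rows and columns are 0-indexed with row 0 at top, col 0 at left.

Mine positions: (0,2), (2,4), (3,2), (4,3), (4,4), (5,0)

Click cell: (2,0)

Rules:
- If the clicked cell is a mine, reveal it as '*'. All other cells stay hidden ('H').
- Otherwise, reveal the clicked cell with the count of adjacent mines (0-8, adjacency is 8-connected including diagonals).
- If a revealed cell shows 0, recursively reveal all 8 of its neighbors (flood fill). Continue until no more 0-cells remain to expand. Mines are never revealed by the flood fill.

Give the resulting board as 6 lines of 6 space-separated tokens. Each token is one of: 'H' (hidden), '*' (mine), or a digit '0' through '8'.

0 1 H H H H
0 1 H H H H
0 1 H H H H
0 1 H H H H
1 2 H H H H
H H H H H H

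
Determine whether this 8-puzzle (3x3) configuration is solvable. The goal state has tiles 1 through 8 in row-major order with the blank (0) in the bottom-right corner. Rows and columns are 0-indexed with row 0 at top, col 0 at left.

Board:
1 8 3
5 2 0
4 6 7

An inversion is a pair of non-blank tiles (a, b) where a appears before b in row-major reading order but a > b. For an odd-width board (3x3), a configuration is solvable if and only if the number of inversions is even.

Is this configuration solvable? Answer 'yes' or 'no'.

Inversions (pairs i<j in row-major order where tile[i] > tile[j] > 0): 9
9 is odd, so the puzzle is not solvable.

Answer: no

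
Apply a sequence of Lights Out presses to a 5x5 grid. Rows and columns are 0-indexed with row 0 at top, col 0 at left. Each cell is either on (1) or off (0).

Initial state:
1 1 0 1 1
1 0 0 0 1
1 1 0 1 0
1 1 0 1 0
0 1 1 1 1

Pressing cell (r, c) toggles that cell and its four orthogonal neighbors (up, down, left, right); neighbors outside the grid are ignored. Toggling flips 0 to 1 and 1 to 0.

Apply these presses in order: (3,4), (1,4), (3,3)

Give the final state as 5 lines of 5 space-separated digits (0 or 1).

After press 1 at (3,4):
1 1 0 1 1
1 0 0 0 1
1 1 0 1 1
1 1 0 0 1
0 1 1 1 0

After press 2 at (1,4):
1 1 0 1 0
1 0 0 1 0
1 1 0 1 0
1 1 0 0 1
0 1 1 1 0

After press 3 at (3,3):
1 1 0 1 0
1 0 0 1 0
1 1 0 0 0
1 1 1 1 0
0 1 1 0 0

Answer: 1 1 0 1 0
1 0 0 1 0
1 1 0 0 0
1 1 1 1 0
0 1 1 0 0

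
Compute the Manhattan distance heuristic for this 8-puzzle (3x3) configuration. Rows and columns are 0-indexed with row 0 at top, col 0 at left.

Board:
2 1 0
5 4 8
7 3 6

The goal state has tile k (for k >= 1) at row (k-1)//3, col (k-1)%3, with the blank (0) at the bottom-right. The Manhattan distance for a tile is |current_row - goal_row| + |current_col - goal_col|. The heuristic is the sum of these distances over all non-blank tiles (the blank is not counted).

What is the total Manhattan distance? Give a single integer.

Tile 2: (0,0)->(0,1) = 1
Tile 1: (0,1)->(0,0) = 1
Tile 5: (1,0)->(1,1) = 1
Tile 4: (1,1)->(1,0) = 1
Tile 8: (1,2)->(2,1) = 2
Tile 7: (2,0)->(2,0) = 0
Tile 3: (2,1)->(0,2) = 3
Tile 6: (2,2)->(1,2) = 1
Sum: 1 + 1 + 1 + 1 + 2 + 0 + 3 + 1 = 10

Answer: 10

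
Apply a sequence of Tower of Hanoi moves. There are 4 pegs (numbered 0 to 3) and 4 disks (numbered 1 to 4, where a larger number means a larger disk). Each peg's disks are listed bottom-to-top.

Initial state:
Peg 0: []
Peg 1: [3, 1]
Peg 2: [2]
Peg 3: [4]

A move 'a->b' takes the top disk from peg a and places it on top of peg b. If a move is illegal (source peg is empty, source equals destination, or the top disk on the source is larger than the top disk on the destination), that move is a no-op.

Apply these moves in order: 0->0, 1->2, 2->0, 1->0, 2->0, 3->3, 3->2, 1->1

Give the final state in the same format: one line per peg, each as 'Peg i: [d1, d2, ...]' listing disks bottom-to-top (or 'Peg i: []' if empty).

After move 1 (0->0):
Peg 0: []
Peg 1: [3, 1]
Peg 2: [2]
Peg 3: [4]

After move 2 (1->2):
Peg 0: []
Peg 1: [3]
Peg 2: [2, 1]
Peg 3: [4]

After move 3 (2->0):
Peg 0: [1]
Peg 1: [3]
Peg 2: [2]
Peg 3: [4]

After move 4 (1->0):
Peg 0: [1]
Peg 1: [3]
Peg 2: [2]
Peg 3: [4]

After move 5 (2->0):
Peg 0: [1]
Peg 1: [3]
Peg 2: [2]
Peg 3: [4]

After move 6 (3->3):
Peg 0: [1]
Peg 1: [3]
Peg 2: [2]
Peg 3: [4]

After move 7 (3->2):
Peg 0: [1]
Peg 1: [3]
Peg 2: [2]
Peg 3: [4]

After move 8 (1->1):
Peg 0: [1]
Peg 1: [3]
Peg 2: [2]
Peg 3: [4]

Answer: Peg 0: [1]
Peg 1: [3]
Peg 2: [2]
Peg 3: [4]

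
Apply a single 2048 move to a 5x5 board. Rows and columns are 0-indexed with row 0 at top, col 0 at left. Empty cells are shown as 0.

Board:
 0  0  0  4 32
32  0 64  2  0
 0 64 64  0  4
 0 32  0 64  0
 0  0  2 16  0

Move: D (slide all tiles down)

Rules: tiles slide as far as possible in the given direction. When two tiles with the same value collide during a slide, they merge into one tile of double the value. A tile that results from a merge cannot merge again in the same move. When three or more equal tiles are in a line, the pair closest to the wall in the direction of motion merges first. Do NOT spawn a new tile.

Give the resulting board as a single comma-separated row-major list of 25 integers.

Slide down:
col 0: [0, 32, 0, 0, 0] -> [0, 0, 0, 0, 32]
col 1: [0, 0, 64, 32, 0] -> [0, 0, 0, 64, 32]
col 2: [0, 64, 64, 0, 2] -> [0, 0, 0, 128, 2]
col 3: [4, 2, 0, 64, 16] -> [0, 4, 2, 64, 16]
col 4: [32, 0, 4, 0, 0] -> [0, 0, 0, 32, 4]

Answer: 0, 0, 0, 0, 0, 0, 0, 0, 4, 0, 0, 0, 0, 2, 0, 0, 64, 128, 64, 32, 32, 32, 2, 16, 4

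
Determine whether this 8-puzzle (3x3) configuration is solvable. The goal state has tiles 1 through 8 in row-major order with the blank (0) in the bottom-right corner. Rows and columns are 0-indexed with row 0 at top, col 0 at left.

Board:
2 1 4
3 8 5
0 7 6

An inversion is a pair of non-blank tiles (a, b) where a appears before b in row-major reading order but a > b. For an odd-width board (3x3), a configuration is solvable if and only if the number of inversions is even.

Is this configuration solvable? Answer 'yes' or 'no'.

Answer: yes

Derivation:
Inversions (pairs i<j in row-major order where tile[i] > tile[j] > 0): 6
6 is even, so the puzzle is solvable.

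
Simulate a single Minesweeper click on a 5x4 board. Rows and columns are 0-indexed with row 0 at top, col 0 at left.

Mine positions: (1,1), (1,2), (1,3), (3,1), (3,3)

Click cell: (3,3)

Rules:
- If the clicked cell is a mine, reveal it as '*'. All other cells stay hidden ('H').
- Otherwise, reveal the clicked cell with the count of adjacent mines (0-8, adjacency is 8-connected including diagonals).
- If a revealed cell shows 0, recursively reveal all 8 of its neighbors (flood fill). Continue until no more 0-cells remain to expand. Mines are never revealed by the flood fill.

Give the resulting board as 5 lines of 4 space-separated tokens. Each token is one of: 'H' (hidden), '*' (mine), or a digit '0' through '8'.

H H H H
H H H H
H H H H
H H H *
H H H H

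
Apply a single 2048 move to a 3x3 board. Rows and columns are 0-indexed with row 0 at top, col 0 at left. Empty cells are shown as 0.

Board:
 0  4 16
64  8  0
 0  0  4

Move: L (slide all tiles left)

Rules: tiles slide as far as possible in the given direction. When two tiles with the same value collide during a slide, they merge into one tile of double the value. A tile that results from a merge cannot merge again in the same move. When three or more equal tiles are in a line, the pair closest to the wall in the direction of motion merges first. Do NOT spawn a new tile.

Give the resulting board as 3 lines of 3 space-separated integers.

Answer:  4 16  0
64  8  0
 4  0  0

Derivation:
Slide left:
row 0: [0, 4, 16] -> [4, 16, 0]
row 1: [64, 8, 0] -> [64, 8, 0]
row 2: [0, 0, 4] -> [4, 0, 0]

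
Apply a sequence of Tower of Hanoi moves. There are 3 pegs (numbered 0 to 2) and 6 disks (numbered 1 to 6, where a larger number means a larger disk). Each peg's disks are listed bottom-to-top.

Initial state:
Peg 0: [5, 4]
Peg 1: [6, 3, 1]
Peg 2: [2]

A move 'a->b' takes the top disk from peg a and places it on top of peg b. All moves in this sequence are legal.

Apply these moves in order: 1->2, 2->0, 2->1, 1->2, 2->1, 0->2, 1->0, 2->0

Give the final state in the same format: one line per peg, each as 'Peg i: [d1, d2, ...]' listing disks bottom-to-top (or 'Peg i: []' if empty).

After move 1 (1->2):
Peg 0: [5, 4]
Peg 1: [6, 3]
Peg 2: [2, 1]

After move 2 (2->0):
Peg 0: [5, 4, 1]
Peg 1: [6, 3]
Peg 2: [2]

After move 3 (2->1):
Peg 0: [5, 4, 1]
Peg 1: [6, 3, 2]
Peg 2: []

After move 4 (1->2):
Peg 0: [5, 4, 1]
Peg 1: [6, 3]
Peg 2: [2]

After move 5 (2->1):
Peg 0: [5, 4, 1]
Peg 1: [6, 3, 2]
Peg 2: []

After move 6 (0->2):
Peg 0: [5, 4]
Peg 1: [6, 3, 2]
Peg 2: [1]

After move 7 (1->0):
Peg 0: [5, 4, 2]
Peg 1: [6, 3]
Peg 2: [1]

After move 8 (2->0):
Peg 0: [5, 4, 2, 1]
Peg 1: [6, 3]
Peg 2: []

Answer: Peg 0: [5, 4, 2, 1]
Peg 1: [6, 3]
Peg 2: []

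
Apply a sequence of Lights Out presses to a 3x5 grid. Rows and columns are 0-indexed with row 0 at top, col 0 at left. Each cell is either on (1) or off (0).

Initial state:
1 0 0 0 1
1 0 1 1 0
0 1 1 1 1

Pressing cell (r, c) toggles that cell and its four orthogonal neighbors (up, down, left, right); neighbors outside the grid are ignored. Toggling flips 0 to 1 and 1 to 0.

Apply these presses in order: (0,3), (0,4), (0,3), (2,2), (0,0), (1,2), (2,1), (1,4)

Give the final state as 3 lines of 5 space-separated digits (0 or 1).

After press 1 at (0,3):
1 0 1 1 0
1 0 1 0 0
0 1 1 1 1

After press 2 at (0,4):
1 0 1 0 1
1 0 1 0 1
0 1 1 1 1

After press 3 at (0,3):
1 0 0 1 0
1 0 1 1 1
0 1 1 1 1

After press 4 at (2,2):
1 0 0 1 0
1 0 0 1 1
0 0 0 0 1

After press 5 at (0,0):
0 1 0 1 0
0 0 0 1 1
0 0 0 0 1

After press 6 at (1,2):
0 1 1 1 0
0 1 1 0 1
0 0 1 0 1

After press 7 at (2,1):
0 1 1 1 0
0 0 1 0 1
1 1 0 0 1

After press 8 at (1,4):
0 1 1 1 1
0 0 1 1 0
1 1 0 0 0

Answer: 0 1 1 1 1
0 0 1 1 0
1 1 0 0 0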